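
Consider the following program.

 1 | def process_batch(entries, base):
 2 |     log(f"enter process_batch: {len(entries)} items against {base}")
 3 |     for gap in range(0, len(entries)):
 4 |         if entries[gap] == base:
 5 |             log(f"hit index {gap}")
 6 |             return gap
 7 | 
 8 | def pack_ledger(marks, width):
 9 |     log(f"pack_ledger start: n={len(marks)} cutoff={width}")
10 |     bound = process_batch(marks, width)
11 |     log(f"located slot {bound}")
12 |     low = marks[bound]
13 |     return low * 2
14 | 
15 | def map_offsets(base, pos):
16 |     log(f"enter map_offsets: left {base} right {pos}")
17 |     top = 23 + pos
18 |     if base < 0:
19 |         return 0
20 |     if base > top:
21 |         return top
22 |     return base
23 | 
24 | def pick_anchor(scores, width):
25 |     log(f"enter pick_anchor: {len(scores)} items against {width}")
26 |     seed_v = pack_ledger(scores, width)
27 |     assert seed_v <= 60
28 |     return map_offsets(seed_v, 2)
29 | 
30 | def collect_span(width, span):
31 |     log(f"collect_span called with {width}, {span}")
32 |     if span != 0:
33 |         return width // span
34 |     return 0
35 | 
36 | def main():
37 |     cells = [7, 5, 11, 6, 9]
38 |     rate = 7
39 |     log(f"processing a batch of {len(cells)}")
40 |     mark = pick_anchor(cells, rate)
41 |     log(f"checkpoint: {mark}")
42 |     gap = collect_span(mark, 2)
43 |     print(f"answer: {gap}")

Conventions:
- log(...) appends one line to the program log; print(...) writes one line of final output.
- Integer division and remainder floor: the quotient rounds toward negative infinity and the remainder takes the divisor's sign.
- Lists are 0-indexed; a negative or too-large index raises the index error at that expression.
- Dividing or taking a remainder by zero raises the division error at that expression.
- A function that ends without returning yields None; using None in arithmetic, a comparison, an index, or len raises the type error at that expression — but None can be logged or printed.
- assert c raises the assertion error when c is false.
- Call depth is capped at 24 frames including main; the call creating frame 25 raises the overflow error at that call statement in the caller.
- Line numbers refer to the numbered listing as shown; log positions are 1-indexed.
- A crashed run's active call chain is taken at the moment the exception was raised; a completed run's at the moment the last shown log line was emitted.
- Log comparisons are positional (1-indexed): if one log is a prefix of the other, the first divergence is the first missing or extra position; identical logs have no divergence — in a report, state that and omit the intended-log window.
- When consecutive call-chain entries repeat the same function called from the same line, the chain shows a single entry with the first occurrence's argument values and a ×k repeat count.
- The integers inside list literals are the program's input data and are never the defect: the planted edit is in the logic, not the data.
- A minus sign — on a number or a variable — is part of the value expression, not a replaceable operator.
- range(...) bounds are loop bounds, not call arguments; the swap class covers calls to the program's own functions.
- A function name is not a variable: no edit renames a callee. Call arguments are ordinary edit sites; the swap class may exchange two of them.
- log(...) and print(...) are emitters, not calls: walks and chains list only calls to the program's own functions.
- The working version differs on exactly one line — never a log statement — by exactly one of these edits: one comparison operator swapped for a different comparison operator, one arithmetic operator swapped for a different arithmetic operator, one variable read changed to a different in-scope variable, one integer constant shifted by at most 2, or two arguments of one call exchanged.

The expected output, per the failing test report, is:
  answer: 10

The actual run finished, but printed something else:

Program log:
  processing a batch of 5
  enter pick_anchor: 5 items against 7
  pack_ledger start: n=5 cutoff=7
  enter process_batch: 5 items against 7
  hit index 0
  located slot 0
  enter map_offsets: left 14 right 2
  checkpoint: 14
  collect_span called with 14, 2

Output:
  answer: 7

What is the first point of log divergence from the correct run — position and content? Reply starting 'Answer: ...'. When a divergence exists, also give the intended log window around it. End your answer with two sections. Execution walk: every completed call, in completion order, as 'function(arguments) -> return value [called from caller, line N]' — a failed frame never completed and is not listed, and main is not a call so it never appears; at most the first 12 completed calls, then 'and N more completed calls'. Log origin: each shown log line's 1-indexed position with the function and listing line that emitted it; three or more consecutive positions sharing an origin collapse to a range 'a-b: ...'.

Answer: position 7 — the shown line 'enter map_offsets: left 14 right 2' should read 'enter map_offsets: left 21 right 2'.
Intended log window:
  5: hit index 0
  6: located slot 0
  7: enter map_offsets: left 21 right 2
  8: checkpoint: 21
Execution walk:
  process_batch([7, 5, 11, 6, 9], 7) -> 0  [called from pack_ledger, line 10]
  pack_ledger([7, 5, 11, 6, 9], 7) -> 14  [called from pick_anchor, line 26]
  map_offsets(14, 2) -> 14  [called from pick_anchor, line 28]
  pick_anchor([7, 5, 11, 6, 9], 7) -> 14  [called from main, line 40]
  collect_span(14, 2) -> 7  [called from main, line 42]
Log origins:
  1: emitted by main (line 39)
  2: emitted by pick_anchor (line 25)
  3: emitted by pack_ledger (line 9)
  4: emitted by process_batch (line 2)
  5: emitted by process_batch (line 5)
  6: emitted by pack_ledger (line 11)
  7: emitted by map_offsets (line 16)
  8: emitted by main (line 41)
  9: emitted by collect_span (line 31)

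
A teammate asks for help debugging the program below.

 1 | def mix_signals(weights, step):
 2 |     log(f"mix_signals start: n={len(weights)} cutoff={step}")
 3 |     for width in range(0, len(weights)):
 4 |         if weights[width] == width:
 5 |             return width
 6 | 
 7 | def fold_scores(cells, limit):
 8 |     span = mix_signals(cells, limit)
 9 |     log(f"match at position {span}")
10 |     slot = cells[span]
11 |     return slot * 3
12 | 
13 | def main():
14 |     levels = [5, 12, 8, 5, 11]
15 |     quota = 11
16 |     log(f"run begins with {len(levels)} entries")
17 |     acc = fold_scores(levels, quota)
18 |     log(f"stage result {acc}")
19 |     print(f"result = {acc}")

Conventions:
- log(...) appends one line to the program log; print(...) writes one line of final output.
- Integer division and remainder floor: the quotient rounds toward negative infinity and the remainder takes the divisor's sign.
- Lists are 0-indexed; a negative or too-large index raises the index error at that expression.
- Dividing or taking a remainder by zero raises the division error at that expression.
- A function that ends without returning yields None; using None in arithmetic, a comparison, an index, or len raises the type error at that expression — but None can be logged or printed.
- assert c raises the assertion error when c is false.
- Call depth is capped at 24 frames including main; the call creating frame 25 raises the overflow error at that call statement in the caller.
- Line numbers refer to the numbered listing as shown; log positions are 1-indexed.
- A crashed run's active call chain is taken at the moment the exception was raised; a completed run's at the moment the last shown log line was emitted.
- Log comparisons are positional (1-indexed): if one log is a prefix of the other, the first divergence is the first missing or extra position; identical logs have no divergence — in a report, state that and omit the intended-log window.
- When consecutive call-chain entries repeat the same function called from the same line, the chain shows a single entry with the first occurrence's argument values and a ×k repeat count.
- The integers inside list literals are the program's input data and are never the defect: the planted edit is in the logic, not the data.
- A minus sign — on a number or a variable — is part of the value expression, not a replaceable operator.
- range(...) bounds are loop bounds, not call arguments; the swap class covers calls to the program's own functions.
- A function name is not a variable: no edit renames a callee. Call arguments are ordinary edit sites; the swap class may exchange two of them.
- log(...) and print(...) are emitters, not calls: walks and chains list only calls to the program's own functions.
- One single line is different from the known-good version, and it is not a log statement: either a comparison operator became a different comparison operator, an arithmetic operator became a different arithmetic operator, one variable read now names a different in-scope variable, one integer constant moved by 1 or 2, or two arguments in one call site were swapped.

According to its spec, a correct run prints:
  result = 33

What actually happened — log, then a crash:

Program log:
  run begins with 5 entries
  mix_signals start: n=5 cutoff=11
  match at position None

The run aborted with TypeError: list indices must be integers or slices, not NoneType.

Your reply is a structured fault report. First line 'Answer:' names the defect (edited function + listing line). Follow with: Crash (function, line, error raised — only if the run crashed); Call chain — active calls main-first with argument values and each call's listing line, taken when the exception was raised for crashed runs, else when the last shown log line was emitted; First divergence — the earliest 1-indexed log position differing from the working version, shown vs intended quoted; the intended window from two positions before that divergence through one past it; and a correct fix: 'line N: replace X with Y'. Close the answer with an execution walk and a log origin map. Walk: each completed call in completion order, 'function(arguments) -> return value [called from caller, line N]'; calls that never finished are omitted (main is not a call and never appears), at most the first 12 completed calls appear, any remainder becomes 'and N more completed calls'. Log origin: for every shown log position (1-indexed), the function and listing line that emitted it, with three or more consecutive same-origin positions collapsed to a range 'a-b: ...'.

Answer: the defect is in mix_signals at line 4.
Key observation: At log position 3 the runs split — shown 'match at position None', but the working version logs 'match at position 4'.
Crash: fold_scores, line 10, TypeError.
Call chain: main -> fold_scores([5, 12, 8, 5, 11], 11) (called at line 17).
First divergence: position 3; shown 'match at position None' vs intended 'match at position 4'.
Intended log window:
  1: run begins with 5 entries
  2: mix_signals start: n=5 cutoff=11
  3: match at position 4
  4: stage result 33
Execution walk:
  mix_signals([5, 12, 8, 5, 11], 11) -> None  [called from fold_scores, line 8]
Log origin:
  1: logged in main at line 16
  2: logged in mix_signals at line 2
  3: logged in fold_scores at line 9
A correct fix: line 4: replace `weights[width] == width` with `weights[width] == step`.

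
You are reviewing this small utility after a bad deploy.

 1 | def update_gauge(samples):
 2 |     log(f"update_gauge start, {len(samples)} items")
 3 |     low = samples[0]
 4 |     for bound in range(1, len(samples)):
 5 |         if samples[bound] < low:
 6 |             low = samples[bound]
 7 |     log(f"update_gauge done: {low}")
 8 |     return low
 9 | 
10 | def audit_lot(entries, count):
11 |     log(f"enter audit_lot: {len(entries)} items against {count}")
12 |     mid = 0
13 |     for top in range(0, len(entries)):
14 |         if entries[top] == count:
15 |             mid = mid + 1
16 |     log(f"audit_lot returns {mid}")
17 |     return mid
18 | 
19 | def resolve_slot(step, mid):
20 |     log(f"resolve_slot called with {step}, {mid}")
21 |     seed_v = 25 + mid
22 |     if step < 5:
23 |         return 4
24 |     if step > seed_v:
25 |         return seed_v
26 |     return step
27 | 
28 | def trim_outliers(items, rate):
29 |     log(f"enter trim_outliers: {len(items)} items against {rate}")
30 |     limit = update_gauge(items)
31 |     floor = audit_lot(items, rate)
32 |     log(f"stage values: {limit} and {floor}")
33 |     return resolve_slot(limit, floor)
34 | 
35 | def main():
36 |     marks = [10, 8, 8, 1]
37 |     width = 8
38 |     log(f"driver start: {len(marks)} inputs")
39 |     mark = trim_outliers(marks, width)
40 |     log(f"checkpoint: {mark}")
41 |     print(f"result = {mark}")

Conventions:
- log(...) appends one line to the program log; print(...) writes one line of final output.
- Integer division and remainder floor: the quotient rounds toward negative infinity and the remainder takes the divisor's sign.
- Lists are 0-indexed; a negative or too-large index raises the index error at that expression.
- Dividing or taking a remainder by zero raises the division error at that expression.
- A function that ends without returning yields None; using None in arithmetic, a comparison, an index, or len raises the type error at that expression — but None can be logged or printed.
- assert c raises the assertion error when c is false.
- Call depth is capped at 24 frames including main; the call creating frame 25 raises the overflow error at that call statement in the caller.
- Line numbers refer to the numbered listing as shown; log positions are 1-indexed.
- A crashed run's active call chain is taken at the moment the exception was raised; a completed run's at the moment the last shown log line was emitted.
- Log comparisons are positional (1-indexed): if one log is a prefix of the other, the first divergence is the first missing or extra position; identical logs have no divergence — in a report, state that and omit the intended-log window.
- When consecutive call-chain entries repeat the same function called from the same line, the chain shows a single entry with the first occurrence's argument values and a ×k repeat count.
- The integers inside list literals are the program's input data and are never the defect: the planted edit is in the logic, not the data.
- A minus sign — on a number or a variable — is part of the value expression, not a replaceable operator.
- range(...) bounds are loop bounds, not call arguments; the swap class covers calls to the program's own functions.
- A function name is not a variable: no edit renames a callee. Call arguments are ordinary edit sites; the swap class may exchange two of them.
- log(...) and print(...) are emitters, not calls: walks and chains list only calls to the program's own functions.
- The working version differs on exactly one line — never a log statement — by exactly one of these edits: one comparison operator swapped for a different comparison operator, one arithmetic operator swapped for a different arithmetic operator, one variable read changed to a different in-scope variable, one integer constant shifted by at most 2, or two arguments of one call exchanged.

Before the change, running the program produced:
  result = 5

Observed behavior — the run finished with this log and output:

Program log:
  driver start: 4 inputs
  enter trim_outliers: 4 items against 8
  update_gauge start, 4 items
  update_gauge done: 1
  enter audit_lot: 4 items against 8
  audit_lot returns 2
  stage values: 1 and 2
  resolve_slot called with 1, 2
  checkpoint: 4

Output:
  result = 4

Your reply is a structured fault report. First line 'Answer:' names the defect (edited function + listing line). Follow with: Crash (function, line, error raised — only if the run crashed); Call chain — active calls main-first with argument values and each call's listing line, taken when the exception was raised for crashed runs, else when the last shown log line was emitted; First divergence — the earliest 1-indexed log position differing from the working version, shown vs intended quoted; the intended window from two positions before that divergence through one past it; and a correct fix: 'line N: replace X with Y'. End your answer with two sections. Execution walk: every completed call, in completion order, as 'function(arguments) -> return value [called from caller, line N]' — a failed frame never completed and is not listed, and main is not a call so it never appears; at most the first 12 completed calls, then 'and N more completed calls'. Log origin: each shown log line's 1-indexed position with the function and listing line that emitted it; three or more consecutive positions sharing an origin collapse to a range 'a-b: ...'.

Answer: the defect is in resolve_slot at line 23.
The tell: Position 9 is the first bad log line: 'checkpoint: 4' should read 'checkpoint: 5'.
Call chain: main.
First divergence: position 9 — shown 'checkpoint: 4', intended 'checkpoint: 5'.
Intended log window:
  7: stage values: 1 and 2
  8: resolve_slot called with 1, 2
  9: checkpoint: 5
Execution walk:
  update_gauge([10, 8, 8, 1]) -> 1  [called from trim_outliers, line 30]
  audit_lot([10, 8, 8, 1], 8) -> 2  [called from trim_outliers, line 31]
  resolve_slot(1, 2) -> 4  [called from trim_outliers, line 33]
  trim_outliers([10, 8, 8, 1], 8) -> 4  [called from main, line 39]
Origin of each log line:
  1 — main, line 38
  2 — trim_outliers, line 29
  3 — update_gauge, line 2
  4 — update_gauge, line 7
  5 — audit_lot, line 11
  6 — audit_lot, line 16
  7 — trim_outliers, line 32
  8 — resolve_slot, line 20
  9 — main, line 40
A correct fix: line 23: replace `4` with `5`.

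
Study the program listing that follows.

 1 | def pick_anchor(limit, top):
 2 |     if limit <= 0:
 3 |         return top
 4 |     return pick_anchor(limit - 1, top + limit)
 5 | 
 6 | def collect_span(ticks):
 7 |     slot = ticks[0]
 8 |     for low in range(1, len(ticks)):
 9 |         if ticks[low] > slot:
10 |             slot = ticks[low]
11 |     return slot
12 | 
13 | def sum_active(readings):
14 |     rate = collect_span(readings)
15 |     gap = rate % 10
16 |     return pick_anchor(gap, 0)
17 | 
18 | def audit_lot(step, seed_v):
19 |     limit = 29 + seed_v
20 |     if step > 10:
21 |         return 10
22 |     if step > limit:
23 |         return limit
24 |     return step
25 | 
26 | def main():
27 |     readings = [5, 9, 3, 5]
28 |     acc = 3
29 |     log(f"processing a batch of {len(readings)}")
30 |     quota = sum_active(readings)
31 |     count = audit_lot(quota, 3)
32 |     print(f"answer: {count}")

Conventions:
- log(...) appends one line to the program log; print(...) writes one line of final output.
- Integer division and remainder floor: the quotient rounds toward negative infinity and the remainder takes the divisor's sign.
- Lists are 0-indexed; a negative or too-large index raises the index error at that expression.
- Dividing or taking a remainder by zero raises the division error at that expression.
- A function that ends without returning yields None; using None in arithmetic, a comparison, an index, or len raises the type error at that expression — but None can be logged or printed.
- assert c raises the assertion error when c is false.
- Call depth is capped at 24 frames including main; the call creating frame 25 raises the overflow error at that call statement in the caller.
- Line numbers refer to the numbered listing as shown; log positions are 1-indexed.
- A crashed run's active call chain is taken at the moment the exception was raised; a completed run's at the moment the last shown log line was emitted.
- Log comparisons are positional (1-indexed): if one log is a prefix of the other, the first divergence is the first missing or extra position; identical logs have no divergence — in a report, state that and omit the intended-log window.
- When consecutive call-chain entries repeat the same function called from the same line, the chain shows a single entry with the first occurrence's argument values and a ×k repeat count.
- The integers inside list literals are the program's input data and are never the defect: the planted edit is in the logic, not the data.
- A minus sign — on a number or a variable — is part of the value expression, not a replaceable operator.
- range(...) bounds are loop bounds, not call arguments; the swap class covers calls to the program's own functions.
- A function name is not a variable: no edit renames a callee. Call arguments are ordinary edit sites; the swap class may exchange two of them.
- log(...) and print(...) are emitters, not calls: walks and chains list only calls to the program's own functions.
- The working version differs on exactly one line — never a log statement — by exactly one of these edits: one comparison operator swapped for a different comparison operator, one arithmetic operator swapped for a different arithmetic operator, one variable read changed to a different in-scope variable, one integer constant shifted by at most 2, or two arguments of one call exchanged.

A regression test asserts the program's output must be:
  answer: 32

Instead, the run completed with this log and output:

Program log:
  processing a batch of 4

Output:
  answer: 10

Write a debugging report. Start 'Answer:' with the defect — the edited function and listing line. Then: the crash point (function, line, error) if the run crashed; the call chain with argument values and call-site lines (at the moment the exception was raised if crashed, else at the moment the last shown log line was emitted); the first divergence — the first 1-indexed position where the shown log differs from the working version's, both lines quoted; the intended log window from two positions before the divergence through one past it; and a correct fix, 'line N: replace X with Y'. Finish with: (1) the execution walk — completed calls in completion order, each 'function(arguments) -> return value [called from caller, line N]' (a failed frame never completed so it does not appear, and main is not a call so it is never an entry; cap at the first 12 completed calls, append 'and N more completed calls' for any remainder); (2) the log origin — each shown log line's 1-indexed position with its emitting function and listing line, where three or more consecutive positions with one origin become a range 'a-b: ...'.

Answer: the defect is in audit_lot at line 20.
Core observation: Every logged value matches the working version; the printed result is what differs.
Call chain: main.
First divergence: none — the logs agree in full.
Execution walk:
  collect_span([5, 9, 3, 5]) -> 9  [called from sum_active, line 14]
  pick_anchor(0, 45) -> 45  [called from pick_anchor, line 4]
  pick_anchor(1, 44) -> 45  [called from pick_anchor, line 4]
  pick_anchor(2, 42) -> 45  [called from pick_anchor, line 4]
  pick_anchor(3, 39) -> 45  [called from pick_anchor, line 4]
  pick_anchor(4, 35) -> 45  [called from pick_anchor, line 4]
  pick_anchor(5, 30) -> 45  [called from pick_anchor, line 4]
  pick_anchor(6, 24) -> 45  [called from pick_anchor, line 4]
  pick_anchor(7, 17) -> 45  [called from pick_anchor, line 4]
  pick_anchor(8, 9) -> 45  [called from pick_anchor, line 4]
  pick_anchor(9, 0) -> 45  [called from sum_active, line 16]
  sum_active([5, 9, 3, 5]) -> 45  [called from main, line 30]
  ... and 1 more completed call
Log line origins:
  1: emitted by main (line 29)
A correct fix: line 20: replace `>` with `<`.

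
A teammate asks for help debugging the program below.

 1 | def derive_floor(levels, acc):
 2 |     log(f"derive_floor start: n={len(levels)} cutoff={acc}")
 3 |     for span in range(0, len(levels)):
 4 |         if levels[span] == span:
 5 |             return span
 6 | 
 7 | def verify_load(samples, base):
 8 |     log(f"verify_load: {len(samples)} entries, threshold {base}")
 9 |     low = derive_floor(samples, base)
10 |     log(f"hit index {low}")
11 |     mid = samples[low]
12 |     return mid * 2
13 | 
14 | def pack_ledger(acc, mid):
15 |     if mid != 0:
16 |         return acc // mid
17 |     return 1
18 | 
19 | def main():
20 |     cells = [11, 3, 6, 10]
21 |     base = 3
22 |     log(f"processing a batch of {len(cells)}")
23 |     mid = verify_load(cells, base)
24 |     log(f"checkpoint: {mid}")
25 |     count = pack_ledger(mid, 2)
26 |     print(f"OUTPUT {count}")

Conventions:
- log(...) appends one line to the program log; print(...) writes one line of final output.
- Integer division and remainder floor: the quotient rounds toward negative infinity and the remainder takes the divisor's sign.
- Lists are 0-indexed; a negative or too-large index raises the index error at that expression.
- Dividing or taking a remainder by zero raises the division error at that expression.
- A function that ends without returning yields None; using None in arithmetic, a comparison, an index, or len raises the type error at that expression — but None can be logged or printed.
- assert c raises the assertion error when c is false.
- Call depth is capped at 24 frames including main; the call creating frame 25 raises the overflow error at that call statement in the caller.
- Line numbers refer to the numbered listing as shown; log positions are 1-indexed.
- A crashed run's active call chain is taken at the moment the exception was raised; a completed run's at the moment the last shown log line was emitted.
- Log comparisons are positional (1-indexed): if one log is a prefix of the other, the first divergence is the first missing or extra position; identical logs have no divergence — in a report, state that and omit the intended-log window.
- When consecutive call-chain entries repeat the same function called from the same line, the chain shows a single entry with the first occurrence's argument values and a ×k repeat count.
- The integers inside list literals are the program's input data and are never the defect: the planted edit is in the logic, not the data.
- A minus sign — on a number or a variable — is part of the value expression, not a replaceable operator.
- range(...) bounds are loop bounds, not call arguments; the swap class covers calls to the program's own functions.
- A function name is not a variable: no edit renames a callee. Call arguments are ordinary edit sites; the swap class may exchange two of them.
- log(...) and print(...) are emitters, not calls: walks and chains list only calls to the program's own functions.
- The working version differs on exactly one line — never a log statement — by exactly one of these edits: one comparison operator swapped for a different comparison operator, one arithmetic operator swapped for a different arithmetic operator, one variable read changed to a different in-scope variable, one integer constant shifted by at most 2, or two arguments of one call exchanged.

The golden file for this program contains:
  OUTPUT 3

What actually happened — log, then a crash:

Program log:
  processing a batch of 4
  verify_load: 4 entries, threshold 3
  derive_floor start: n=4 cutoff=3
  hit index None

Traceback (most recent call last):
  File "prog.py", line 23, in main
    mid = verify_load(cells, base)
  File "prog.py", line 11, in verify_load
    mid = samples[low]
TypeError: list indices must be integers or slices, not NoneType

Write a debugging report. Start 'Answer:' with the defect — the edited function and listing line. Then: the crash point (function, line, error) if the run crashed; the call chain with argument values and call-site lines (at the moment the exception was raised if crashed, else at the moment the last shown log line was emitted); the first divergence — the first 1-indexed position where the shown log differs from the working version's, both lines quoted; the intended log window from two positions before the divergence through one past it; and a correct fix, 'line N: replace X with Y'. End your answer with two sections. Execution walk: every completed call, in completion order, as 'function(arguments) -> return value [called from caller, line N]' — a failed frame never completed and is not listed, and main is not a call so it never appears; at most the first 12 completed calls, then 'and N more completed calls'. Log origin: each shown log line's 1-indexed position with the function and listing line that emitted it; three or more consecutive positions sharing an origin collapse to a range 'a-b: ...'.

Answer: the defect is in derive_floor at line 4.
Key fact: The earliest visible damage is log position 4 — 'hit index None' rather than the intended 'hit index 1'.
Crash: verify_load, line 11, TypeError.
Call chain: main -> verify_load([11, 3, 6, 10], 3) (called at line 23).
First divergence: position 4 — the shown line 'hit index None' should read 'hit index 1'.
Intended log window:
  2: verify_load: 4 entries, threshold 3
  3: derive_floor start: n=4 cutoff=3
  4: hit index 1
  5: checkpoint: 6
Execution walk:
  derive_floor([11, 3, 6, 10], 3) -> None  [called from verify_load, line 9]
Log origin:
  1 — main, line 22
  2 — verify_load, line 8
  3 — derive_floor, line 2
  4 — verify_load, line 10
A correct fix: line 4: replace `levels[span] == span` with `levels[span] == acc`.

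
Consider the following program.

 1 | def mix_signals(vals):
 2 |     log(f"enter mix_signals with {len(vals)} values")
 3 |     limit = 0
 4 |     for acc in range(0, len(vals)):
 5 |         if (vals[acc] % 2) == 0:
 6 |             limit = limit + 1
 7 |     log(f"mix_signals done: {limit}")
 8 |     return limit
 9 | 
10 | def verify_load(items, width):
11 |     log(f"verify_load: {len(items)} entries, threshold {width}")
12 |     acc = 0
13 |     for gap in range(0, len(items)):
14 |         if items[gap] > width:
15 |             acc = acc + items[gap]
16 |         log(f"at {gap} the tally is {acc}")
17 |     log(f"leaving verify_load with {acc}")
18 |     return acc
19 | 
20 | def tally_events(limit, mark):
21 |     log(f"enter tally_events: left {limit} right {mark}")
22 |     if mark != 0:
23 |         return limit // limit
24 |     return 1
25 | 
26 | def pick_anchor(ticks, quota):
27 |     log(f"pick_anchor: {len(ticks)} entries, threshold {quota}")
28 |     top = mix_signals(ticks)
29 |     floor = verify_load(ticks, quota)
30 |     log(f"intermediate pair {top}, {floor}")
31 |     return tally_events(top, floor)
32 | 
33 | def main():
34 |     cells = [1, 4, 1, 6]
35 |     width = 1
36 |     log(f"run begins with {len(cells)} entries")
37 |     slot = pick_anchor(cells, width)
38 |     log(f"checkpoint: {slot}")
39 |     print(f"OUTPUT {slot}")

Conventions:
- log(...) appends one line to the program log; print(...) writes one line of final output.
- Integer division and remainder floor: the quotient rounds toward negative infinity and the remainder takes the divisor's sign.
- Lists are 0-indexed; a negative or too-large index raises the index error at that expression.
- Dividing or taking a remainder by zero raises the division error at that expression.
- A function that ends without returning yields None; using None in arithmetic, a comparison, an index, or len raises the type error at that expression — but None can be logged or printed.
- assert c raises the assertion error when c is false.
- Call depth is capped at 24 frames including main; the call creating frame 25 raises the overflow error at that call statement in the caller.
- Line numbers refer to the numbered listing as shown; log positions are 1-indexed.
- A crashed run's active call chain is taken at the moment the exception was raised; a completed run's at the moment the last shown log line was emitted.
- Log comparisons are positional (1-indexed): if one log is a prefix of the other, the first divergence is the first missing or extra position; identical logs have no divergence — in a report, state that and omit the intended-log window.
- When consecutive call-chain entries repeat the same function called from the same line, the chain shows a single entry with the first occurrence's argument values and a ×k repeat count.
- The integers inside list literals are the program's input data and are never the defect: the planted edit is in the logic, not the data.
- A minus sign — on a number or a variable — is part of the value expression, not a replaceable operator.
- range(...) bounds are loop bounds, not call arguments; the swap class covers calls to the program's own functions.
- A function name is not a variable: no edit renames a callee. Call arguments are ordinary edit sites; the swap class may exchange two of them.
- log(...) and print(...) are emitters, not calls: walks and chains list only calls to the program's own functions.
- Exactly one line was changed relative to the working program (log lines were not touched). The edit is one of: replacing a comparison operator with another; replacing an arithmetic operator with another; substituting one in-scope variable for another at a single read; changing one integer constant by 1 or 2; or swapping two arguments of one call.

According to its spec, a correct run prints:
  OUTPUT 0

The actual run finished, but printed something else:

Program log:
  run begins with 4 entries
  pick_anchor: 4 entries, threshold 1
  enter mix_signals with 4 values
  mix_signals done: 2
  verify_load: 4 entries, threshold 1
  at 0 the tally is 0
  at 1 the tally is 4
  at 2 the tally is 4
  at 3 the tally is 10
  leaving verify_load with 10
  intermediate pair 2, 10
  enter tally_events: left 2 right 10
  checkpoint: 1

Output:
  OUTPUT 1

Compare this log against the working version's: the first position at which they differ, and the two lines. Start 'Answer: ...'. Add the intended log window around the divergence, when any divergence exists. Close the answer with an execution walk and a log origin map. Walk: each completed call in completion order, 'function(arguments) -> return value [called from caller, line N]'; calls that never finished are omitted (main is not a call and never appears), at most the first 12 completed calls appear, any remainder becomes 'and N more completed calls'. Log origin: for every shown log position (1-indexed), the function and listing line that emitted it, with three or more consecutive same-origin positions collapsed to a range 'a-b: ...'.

Answer: position 13; shown 'checkpoint: 1' vs intended 'checkpoint: 0'.
Intended log window:
  11: intermediate pair 2, 10
  12: enter tally_events: left 2 right 10
  13: checkpoint: 0
Execution walk:
  mix_signals([1, 4, 1, 6]) -> 2  [called from pick_anchor, line 28]
  verify_load([1, 4, 1, 6], 1) -> 10  [called from pick_anchor, line 29]
  tally_events(2, 10) -> 1  [called from pick_anchor, line 31]
  pick_anchor([1, 4, 1, 6], 1) -> 1  [called from main, line 37]
Log origins:
  1: from main, line 36
  2: from pick_anchor, line 27
  3: from mix_signals, line 2
  4: from mix_signals, line 7
  5: from verify_load, line 11
  6-9: from verify_load, line 16
  10: from verify_load, line 17
  11: from pick_anchor, line 30
  12: from tally_events, line 21
  13: from main, line 38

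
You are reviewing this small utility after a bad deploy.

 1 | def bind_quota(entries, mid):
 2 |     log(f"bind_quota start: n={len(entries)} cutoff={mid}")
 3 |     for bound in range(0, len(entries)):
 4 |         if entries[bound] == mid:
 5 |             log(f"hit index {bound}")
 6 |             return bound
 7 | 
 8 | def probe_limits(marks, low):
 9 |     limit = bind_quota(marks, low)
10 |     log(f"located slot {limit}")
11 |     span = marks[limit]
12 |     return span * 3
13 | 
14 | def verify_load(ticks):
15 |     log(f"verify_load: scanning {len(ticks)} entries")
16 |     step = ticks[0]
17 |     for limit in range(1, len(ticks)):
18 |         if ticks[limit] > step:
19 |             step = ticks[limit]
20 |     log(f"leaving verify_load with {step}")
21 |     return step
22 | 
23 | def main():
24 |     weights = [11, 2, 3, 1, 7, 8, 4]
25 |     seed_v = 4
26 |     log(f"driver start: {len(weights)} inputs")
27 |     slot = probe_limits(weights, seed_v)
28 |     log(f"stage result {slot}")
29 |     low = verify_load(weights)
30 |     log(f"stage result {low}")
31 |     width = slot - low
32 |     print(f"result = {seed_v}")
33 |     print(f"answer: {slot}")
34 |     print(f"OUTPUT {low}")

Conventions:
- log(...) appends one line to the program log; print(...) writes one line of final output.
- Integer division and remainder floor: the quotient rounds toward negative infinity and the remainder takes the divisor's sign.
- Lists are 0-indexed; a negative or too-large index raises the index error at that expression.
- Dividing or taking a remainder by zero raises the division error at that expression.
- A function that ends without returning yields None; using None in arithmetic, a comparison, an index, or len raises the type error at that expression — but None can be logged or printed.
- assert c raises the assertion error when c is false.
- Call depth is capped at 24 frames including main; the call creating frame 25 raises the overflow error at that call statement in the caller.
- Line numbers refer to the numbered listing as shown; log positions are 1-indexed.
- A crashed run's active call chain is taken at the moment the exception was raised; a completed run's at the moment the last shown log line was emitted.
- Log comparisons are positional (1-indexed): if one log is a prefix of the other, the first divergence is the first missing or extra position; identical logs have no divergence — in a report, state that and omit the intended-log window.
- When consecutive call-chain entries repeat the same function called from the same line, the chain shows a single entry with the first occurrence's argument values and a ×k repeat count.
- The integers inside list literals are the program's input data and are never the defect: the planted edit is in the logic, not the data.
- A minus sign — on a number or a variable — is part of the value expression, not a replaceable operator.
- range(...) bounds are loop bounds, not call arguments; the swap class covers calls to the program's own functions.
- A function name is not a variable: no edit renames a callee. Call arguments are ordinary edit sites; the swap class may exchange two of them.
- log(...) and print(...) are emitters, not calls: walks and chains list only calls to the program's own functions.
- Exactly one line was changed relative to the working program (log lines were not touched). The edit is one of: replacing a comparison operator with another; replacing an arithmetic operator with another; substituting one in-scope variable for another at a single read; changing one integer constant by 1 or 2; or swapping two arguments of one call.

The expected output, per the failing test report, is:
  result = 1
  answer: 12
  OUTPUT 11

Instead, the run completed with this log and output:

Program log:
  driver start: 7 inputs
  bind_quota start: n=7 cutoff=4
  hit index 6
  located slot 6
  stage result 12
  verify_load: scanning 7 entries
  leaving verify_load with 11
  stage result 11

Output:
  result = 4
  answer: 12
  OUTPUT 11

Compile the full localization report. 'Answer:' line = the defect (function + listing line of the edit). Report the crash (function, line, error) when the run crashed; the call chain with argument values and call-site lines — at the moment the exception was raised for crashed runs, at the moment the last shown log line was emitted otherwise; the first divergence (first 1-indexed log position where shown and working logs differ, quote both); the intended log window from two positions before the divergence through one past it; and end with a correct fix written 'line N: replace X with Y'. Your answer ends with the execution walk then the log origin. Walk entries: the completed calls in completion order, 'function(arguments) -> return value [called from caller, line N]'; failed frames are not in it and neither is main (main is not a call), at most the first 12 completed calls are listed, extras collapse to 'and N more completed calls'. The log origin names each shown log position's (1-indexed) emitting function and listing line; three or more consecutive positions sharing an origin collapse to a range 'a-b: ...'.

Answer: the defect is in main at line 32.
The tell: The two runs log identically and part ways only at the printed values.
Call chain: main.
First divergence: none (the log streams are identical).
Execution walk:
  bind_quota([11, 2, 3, 1, 7, 8, 4], 4) -> 6  [called from probe_limits, line 9]
  probe_limits([11, 2, 3, 1, 7, 8, 4], 4) -> 12  [called from main, line 27]
  verify_load([11, 2, 3, 1, 7, 8, 4]) -> 11  [called from main, line 29]
Log line origins:
  1: emitted by main (line 26)
  2: emitted by bind_quota (line 2)
  3: emitted by bind_quota (line 5)
  4: emitted by probe_limits (line 10)
  5: emitted by main (line 28)
  6: emitted by verify_load (line 15)
  7: emitted by verify_load (line 20)
  8: emitted by main (line 30)
A correct fix: line 32: replace `seed_v` with `width`.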